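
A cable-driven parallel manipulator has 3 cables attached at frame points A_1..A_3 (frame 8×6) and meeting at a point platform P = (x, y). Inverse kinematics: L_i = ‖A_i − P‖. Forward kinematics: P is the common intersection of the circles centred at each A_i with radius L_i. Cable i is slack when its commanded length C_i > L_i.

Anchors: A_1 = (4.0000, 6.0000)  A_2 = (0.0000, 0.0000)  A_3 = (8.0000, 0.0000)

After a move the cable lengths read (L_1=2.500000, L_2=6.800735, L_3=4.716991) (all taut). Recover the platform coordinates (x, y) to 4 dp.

(5.5000, 4.0000)

each cable: (A_i−P)·(A_i−P) = L_i²; let k_i = ‖A_i‖²−L_i²
k_1 = 16.0000+36.0000−6.2500 = 45.7500
row 1: 8.0000x + 12.0000y = 92.0000  (k_2=-46.2500)
row 2: -8.0000x + 12.0000y = 4.0000  (k_3=41.7500)
Cramer on rows 1–2 → x = 5.5000, y = 4.0000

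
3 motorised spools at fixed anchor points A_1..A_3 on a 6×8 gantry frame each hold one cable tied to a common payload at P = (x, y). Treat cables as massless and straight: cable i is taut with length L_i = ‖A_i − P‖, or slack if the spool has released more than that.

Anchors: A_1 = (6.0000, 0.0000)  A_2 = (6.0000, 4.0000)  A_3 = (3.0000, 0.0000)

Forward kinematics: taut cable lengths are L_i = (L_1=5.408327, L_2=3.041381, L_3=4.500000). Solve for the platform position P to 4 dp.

(3.0000, 4.5000)

each cable: (A_i−P)·(A_i−P) = L_i²; let k_i = ‖A_i‖²−L_i²
k_1 = 36.0000+0.0000−29.2500 = 6.7500
row 1: 0.0000x − 8.0000y = -36.0000  (k_2=42.7500)
row 2: 6.0000x + 0.0000y = 18.0000  (k_3=-11.2500)
Cramer on rows 1–2 → x = 3.0000, y = 4.5000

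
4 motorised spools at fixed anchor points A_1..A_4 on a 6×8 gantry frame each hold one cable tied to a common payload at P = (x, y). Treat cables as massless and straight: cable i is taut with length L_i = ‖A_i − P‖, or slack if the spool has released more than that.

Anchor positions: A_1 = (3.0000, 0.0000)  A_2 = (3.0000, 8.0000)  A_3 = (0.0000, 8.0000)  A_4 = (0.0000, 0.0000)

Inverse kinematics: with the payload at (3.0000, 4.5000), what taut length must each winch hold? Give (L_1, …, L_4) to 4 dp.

(4.5000, 3.5000, 4.6098, 5.4083)

L_1 = √((3.0000−3.0000)² + (0.0000−4.5000)²) = 4.5000
L_2 = √((3.0000−3.0000)² + (8.0000−4.5000)²) = 3.5000
L_3 = √((0.0000−3.0000)² + (8.0000−4.5000)²) = 4.6098
L_4 = √((0.0000−3.0000)² + (0.0000−4.5000)²) = 5.4083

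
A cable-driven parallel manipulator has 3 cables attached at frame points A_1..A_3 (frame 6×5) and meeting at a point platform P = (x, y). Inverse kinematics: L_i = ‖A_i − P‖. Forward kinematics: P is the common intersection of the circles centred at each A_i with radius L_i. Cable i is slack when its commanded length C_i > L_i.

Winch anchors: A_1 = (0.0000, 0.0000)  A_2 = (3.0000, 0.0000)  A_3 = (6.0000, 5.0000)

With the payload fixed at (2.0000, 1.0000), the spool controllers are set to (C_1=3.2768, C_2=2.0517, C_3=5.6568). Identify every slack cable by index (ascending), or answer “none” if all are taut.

1, 2

cable 1: √((-2.0000)²+(-1.0000)²)=2.2361, C_1=3.2768: slack
cable 2: √((1.0000)²+(-1.0000)²)=1.4142, C_2=2.0517: slack
cable 3: √((4.0000)²+(4.0000)²)=5.6569, C_3=5.6568: taut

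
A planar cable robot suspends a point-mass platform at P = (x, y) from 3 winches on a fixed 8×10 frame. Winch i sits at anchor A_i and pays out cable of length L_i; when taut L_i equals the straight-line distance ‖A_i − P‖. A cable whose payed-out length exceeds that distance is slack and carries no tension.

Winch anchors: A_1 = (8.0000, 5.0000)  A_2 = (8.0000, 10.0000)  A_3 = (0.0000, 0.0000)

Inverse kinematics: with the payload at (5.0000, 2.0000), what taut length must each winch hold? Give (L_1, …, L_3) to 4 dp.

L_1 = √((8.0000−5.0000)² + (5.0000−2.0000)²) = 4.2426
L_2 = √((8.0000−5.0000)² + (10.0000−2.0000)²) = 8.5440
L_3 = √((0.0000−5.0000)² + (0.0000−2.0000)²) = 5.3852

(4.2426, 8.5440, 5.3852)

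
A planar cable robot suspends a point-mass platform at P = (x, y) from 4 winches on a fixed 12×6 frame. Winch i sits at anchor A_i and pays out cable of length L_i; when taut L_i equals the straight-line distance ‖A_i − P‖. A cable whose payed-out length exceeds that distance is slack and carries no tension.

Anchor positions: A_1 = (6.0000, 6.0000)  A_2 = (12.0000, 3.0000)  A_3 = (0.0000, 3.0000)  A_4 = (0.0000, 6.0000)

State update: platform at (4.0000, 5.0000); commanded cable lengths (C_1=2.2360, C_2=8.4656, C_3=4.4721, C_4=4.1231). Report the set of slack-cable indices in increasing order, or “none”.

i=1: geometric 2.2361 vs commanded 2.2360 ⇒ taut
i=2: geometric 8.2462 vs commanded 8.4656 ⇒ slack
i=3: geometric 4.4721 vs commanded 4.4721 ⇒ taut
i=4: geometric 4.1231 vs commanded 4.1231 ⇒ taut

2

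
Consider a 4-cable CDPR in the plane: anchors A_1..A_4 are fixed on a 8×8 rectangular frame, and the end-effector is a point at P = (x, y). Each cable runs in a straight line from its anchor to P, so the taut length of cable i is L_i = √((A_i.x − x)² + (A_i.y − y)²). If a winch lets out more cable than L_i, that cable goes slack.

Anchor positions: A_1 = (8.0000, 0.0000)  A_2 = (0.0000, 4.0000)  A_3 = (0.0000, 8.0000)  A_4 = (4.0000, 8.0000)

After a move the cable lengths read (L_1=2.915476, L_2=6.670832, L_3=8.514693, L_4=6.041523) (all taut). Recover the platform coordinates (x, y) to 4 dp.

(6.5000, 2.5000)

circle eqns → linear via eq_j − eq_1; set q_j = A_j·A_j − L_j²
q_1 = 64.0000+0.0000−8.5000 = 55.5000
16.0000·x − 8.0000·y = q_1−q_2 = 84.0000
16.0000·x − 16.0000·y = q_1−q_3 = 64.0000
8.0000·x − 16.0000·y = q_1−q_4 = 12.0000
solve first two rows → x=6.5000, y=2.5000
check cable 4: ‖A_4−P‖² = 36.5000 ≈ L_4² = 36.5000 ✓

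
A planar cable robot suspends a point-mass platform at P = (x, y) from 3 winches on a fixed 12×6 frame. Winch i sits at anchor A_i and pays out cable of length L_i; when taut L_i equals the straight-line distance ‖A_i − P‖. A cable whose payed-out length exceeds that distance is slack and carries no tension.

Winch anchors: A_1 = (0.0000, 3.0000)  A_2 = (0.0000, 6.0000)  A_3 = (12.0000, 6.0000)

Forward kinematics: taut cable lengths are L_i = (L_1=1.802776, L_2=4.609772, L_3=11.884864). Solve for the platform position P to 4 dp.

expand ‖A_i−P‖²=L_i² and subtract eq 1 (q_i ≔ ‖A_i‖²−L_i²)
q_1 = 0.0000+9.0000−3.2500 = 5.7500
eq1−eq2 → [0.0000  -6.0000]·P = -9.0000
eq1−eq3 → [-24.0000  -6.0000]·P = -33.0000
2×2 solve → P = (1.0000, 1.5000)

(1.0000, 1.5000)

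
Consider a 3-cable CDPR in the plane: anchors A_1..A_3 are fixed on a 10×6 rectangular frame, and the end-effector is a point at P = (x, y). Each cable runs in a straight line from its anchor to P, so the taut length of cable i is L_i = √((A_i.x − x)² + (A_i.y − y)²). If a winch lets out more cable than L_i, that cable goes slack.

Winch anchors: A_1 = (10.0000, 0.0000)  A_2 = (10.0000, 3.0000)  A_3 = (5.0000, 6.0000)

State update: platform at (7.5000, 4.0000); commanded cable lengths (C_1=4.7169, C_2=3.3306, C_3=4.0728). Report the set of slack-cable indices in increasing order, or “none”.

2, 3

cable 1: √((2.5000)²+(-4.0000)²)=4.7170, C_1=4.7169: taut
cable 2: √((2.5000)²+(-1.0000)²)=2.6926, C_2=3.3306: slack
cable 3: √((-2.5000)²+(2.0000)²)=3.2016, C_3=4.0728: slack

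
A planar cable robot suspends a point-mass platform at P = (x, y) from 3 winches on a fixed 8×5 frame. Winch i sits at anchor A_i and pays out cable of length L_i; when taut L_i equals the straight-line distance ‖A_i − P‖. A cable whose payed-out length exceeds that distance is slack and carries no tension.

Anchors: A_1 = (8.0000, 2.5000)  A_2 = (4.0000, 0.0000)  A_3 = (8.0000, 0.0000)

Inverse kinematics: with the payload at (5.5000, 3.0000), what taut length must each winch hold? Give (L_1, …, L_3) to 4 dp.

(2.5495, 3.3541, 3.9051)

L_1 = √((8.0000−5.5000)² + (2.5000−3.0000)²) = 2.5495
L_2 = √((4.0000−5.5000)² + (0.0000−3.0000)²) = 3.3541
L_3 = √((8.0000−5.5000)² + (0.0000−3.0000)²) = 3.9051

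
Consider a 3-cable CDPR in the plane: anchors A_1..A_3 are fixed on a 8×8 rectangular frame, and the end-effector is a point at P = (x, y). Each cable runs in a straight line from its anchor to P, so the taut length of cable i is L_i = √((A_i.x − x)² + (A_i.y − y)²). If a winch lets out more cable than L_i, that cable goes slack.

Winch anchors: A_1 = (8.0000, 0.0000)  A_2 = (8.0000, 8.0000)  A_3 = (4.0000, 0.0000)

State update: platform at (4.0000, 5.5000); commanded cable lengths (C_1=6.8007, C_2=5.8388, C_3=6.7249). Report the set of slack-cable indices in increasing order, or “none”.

2, 3

cable 1: √((4.0000)²+(-5.5000)²)=6.8007, C_1=6.8007: taut
cable 2: √((4.0000)²+(2.5000)²)=4.7170, C_2=5.8388: slack
cable 3: √((0.0000)²+(-5.5000)²)=5.5000, C_3=6.7249: slack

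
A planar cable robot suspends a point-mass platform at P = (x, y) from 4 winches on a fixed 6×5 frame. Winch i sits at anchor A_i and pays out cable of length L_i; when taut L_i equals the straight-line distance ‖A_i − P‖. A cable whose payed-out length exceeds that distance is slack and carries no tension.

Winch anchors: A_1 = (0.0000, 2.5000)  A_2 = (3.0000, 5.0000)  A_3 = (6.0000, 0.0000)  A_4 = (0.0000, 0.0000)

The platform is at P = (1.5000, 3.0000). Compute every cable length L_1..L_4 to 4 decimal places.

(1.5811, 2.5000, 5.4083, 3.3541)

L_1 = √((0.0000−1.5000)² + (2.5000−3.0000)²) = 1.5811
L_2 = √((3.0000−1.5000)² + (5.0000−3.0000)²) = 2.5000
L_3 = √((6.0000−1.5000)² + (0.0000−3.0000)²) = 5.4083
L_4 = √((0.0000−1.5000)² + (0.0000−3.0000)²) = 3.3541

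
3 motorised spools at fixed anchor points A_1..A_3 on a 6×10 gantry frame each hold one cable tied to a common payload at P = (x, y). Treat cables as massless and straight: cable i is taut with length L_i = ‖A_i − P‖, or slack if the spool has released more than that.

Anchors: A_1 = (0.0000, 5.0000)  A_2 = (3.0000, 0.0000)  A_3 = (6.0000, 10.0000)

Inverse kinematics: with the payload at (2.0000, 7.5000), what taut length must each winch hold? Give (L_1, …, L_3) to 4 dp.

cable 1: Δx=-2.0000, Δy=-2.5000; L_1 = √(Δx²+Δy²) = 3.2016
cable 2: Δx=1.0000, Δy=-7.5000; L_2 = √(Δx²+Δy²) = 7.5664
cable 3: Δx=4.0000, Δy=2.5000; L_3 = √(Δx²+Δy²) = 4.7170

(3.2016, 7.5664, 4.7170)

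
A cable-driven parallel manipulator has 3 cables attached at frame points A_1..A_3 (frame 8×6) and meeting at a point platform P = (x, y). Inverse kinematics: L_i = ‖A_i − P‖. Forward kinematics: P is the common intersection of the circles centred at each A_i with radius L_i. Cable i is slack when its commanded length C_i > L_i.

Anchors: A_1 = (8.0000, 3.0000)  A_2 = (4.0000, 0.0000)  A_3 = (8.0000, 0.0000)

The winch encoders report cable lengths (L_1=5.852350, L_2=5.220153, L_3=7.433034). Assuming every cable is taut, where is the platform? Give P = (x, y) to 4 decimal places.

(2.5000, 5.0000)

circle eqns → linear via eq_j − eq_1; set c_j = A_j·A_j − L_j²
c_1 = 64.0000+9.0000−34.2500 = 38.7500
8.0000·x + 6.0000·y = c_1−c_2 = 50.0000
0.0000·x + 6.0000·y = c_1−c_3 = 30.0000
solve first two rows → x=2.5000, y=5.0000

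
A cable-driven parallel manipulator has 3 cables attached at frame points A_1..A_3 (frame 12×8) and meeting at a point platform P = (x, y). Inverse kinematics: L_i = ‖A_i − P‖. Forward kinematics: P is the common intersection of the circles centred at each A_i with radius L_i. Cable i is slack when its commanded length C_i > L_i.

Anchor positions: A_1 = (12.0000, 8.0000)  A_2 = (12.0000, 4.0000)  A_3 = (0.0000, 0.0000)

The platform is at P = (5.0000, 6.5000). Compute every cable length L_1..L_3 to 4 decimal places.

L_1 = √((12.0000−5.0000)² + (8.0000−6.5000)²) = 7.1589
L_2 = √((12.0000−5.0000)² + (4.0000−6.5000)²) = 7.4330
L_3 = √((0.0000−5.0000)² + (0.0000−6.5000)²) = 8.2006

(7.1589, 7.4330, 8.2006)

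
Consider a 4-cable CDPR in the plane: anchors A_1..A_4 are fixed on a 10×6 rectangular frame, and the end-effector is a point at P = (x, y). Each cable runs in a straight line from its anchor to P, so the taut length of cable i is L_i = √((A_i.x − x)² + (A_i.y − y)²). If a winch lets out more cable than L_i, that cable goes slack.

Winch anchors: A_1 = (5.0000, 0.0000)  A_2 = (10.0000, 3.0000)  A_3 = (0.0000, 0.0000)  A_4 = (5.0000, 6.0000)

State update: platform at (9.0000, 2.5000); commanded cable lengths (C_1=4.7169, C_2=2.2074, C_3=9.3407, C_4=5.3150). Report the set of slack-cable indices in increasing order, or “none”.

2

i=1: geometric 4.7170 vs commanded 4.7169 ⇒ taut
i=2: geometric 1.1180 vs commanded 2.2074 ⇒ slack
i=3: geometric 9.3408 vs commanded 9.3407 ⇒ taut
i=4: geometric 5.3151 vs commanded 5.3150 ⇒ taut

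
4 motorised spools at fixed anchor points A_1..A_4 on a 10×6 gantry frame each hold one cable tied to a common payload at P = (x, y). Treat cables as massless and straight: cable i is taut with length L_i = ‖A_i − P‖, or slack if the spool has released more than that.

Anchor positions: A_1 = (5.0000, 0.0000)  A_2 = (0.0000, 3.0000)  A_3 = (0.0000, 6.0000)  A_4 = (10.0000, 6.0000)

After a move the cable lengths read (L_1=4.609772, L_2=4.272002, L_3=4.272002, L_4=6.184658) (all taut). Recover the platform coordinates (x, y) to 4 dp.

(4.0000, 4.5000)

expand ‖A_i−P‖²=L_i² and subtract eq 1 (k_i ≔ ‖A_i‖²−L_i²)
k_1 = 25.0000+0.0000−21.2500 = 3.7500
eq1−eq2 → [10.0000  -6.0000]·P = 13.0000
eq1−eq3 → [10.0000  -12.0000]·P = -14.0000
eq1−eq4 → [-10.0000  -12.0000]·P = -94.0000
2×2 solve → P = (4.0000, 4.5000)
check cable 4: ‖A_4−P‖² = 38.2500 ≈ L_4² = 38.2500 ✓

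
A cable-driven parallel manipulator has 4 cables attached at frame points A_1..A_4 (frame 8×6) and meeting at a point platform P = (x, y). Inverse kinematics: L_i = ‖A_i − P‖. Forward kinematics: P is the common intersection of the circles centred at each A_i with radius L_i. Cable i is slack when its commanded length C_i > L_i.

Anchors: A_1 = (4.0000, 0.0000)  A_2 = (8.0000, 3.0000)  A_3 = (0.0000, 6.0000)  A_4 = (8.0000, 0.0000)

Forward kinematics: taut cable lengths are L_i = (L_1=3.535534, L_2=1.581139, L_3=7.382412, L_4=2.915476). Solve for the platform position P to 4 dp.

circle eqns → linear via eq_j − eq_1; set k_j = A_j·A_j − L_j²
k_1 = 16.0000+0.0000−12.5000 = 3.5000
-8.0000·x − 6.0000·y = k_1−k_2 = -67.0000
8.0000·x − 12.0000·y = k_1−k_3 = 22.0000
-8.0000·x + 0.0000·y = k_1−k_4 = -52.0000
solve first two rows → x=6.5000, y=2.5000
check cable 4: ‖A_4−P‖² = 8.5000 ≈ L_4² = 8.5000 ✓

(6.5000, 2.5000)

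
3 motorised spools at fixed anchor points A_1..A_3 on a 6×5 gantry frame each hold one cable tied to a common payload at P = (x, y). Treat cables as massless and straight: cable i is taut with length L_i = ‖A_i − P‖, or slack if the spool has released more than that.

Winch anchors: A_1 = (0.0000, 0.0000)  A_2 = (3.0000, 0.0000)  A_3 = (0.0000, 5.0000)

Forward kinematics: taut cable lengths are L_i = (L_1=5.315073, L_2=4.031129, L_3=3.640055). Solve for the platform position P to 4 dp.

(3.5000, 4.0000)

circle eqns → linear via eq_j − eq_1; set k_j = A_j·A_j − L_j²
k_1 = 0.0000+0.0000−28.2500 = -28.2500
-6.0000·x + 0.0000·y = k_1−k_2 = -21.0000
0.0000·x − 10.0000·y = k_1−k_3 = -40.0000
solve first two rows → x=3.5000, y=4.0000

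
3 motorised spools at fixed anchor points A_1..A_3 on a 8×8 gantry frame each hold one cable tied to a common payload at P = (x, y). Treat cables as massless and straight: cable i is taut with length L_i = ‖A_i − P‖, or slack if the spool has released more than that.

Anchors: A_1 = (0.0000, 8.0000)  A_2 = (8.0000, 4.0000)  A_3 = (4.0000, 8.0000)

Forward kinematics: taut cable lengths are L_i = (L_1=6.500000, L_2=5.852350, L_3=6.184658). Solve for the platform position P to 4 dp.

each cable: (A_i−P)·(A_i−P) = L_i²; let k_i = ‖A_i‖²−L_i²
k_1 = 0.0000+64.0000−42.2500 = 21.7500
row 1: -16.0000x + 8.0000y = -24.0000  (k_2=45.7500)
row 2: -8.0000x + 0.0000y = -20.0000  (k_3=41.7500)
Cramer on rows 1–2 → x = 2.5000, y = 2.0000

(2.5000, 2.0000)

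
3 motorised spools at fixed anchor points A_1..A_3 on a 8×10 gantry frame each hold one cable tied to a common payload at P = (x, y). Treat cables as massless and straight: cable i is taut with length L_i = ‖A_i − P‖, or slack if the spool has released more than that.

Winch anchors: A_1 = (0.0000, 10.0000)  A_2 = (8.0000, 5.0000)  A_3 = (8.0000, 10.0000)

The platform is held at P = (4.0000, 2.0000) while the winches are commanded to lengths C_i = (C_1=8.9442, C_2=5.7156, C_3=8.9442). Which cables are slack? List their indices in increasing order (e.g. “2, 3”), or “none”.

i=1: geometric 8.9443 vs commanded 8.9442 ⇒ taut
i=2: geometric 5.0000 vs commanded 5.7156 ⇒ slack
i=3: geometric 8.9443 vs commanded 8.9442 ⇒ taut

2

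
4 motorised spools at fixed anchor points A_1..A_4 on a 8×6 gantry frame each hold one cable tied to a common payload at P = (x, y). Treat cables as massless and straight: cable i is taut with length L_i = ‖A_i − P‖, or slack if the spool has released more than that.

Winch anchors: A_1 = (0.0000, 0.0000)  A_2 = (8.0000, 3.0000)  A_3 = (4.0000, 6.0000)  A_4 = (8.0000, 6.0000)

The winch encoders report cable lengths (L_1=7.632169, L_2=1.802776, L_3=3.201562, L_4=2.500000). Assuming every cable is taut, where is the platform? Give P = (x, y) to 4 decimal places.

expand ‖A_i−P‖²=L_i² and subtract eq 1 (c_i ≔ ‖A_i‖²−L_i²)
c_1 = 0.0000+0.0000−58.2500 = -58.2500
eq1−eq2 → [-16.0000  -6.0000]·P = -128.0000
eq1−eq3 → [-8.0000  -12.0000]·P = -100.0000
eq1−eq4 → [-16.0000  -12.0000]·P = -152.0000
2×2 solve → P = (6.5000, 4.0000)
check cable 4: ‖A_4−P‖² = 6.2500 ≈ L_4² = 6.2500 ✓

(6.5000, 4.0000)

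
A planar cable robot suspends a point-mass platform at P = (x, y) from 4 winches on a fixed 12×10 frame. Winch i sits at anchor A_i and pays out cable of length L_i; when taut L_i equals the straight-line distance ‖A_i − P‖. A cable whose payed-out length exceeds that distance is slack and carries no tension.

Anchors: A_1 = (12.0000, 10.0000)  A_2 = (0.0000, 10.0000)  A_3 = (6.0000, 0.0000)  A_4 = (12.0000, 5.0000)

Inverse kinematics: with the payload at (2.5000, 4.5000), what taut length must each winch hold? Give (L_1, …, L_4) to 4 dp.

(10.9772, 6.0415, 5.7009, 9.5131)

L_1: Δ = A_1−P = (9.5000, 5.5000) → ‖Δ‖ = √120.5000 = 10.9772
L_2: Δ = A_2−P = (-2.5000, 5.5000) → ‖Δ‖ = √36.5000 = 6.0415
L_3: Δ = A_3−P = (3.5000, -4.5000) → ‖Δ‖ = √32.5000 = 5.7009
L_4: Δ = A_4−P = (9.5000, 0.5000) → ‖Δ‖ = √90.5000 = 9.5131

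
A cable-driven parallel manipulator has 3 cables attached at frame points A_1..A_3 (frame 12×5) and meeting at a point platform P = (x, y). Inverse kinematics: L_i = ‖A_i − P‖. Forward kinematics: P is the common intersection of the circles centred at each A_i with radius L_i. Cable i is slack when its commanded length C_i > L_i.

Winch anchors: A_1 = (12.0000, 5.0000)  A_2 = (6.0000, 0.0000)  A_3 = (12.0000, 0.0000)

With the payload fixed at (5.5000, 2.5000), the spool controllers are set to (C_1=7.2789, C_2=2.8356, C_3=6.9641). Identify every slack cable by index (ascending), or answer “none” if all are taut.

1, 2

cable 1: √((6.5000)²+(2.5000)²)=6.9642, C_1=7.2789: slack
cable 2: √((0.5000)²+(-2.5000)²)=2.5495, C_2=2.8356: slack
cable 3: √((6.5000)²+(-2.5000)²)=6.9642, C_3=6.9641: taut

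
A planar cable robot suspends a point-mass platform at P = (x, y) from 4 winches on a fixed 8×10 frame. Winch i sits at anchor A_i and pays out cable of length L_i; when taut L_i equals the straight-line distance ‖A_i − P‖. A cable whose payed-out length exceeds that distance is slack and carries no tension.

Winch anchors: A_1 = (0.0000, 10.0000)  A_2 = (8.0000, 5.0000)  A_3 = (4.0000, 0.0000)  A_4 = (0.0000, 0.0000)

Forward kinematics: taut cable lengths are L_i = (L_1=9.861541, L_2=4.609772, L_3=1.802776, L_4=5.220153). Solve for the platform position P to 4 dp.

(5.0000, 1.5000)

expand ‖A_i−P‖²=L_i² and subtract eq 1 (k_i ≔ ‖A_i‖²−L_i²)
k_1 = 0.0000+100.0000−97.2500 = 2.7500
eq1−eq2 → [-16.0000  10.0000]·P = -65.0000
eq1−eq3 → [-8.0000  20.0000]·P = -10.0000
eq1−eq4 → [0.0000  20.0000]·P = 30.0000
2×2 solve → P = (5.0000, 1.5000)
check cable 4: ‖A_4−P‖² = 27.2500 ≈ L_4² = 27.2500 ✓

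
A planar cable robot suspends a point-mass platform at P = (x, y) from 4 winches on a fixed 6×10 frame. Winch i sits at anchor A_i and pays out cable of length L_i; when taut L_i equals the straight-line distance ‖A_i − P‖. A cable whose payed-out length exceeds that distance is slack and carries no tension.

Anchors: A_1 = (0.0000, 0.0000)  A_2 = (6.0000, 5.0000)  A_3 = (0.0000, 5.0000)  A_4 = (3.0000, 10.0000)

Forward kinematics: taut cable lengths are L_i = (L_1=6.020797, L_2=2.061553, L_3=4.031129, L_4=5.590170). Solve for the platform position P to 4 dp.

(4.0000, 4.5000)

circle eqns → linear via eq_j − eq_1; set q_j = A_j·A_j − L_j²
q_1 = 0.0000+0.0000−36.2500 = -36.2500
-12.0000·x − 10.0000·y = q_1−q_2 = -93.0000
0.0000·x − 10.0000·y = q_1−q_3 = -45.0000
-6.0000·x − 20.0000·y = q_1−q_4 = -114.0000
solve first two rows → x=4.0000, y=4.5000
check cable 4: ‖A_4−P‖² = 31.2500 ≈ L_4² = 31.2500 ✓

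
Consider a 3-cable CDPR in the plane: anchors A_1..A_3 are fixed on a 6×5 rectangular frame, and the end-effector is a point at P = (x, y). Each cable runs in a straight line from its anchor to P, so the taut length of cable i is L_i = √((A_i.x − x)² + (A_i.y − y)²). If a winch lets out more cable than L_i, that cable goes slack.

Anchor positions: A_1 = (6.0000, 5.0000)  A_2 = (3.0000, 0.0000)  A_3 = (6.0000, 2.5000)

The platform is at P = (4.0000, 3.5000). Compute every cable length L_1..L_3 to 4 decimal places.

cable 1: Δx=2.0000, Δy=1.5000; L_1 = √(Δx²+Δy²) = 2.5000
cable 2: Δx=-1.0000, Δy=-3.5000; L_2 = √(Δx²+Δy²) = 3.6401
cable 3: Δx=2.0000, Δy=-1.0000; L_3 = √(Δx²+Δy²) = 2.2361

(2.5000, 3.6401, 2.2361)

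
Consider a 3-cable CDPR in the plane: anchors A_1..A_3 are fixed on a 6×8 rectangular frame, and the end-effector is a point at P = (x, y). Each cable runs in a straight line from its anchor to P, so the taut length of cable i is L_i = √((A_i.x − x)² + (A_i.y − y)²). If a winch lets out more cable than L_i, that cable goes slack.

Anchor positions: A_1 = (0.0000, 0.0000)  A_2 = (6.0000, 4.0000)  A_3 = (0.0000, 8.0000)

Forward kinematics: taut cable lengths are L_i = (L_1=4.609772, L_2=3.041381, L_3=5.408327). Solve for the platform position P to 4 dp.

expand ‖A_i−P‖²=L_i² and subtract eq 1 (k_i ≔ ‖A_i‖²−L_i²)
k_1 = 0.0000+0.0000−21.2500 = -21.2500
eq1−eq2 → [-12.0000  -8.0000]·P = -64.0000
eq1−eq3 → [0.0000  -16.0000]·P = -56.0000
2×2 solve → P = (3.0000, 3.5000)

(3.0000, 3.5000)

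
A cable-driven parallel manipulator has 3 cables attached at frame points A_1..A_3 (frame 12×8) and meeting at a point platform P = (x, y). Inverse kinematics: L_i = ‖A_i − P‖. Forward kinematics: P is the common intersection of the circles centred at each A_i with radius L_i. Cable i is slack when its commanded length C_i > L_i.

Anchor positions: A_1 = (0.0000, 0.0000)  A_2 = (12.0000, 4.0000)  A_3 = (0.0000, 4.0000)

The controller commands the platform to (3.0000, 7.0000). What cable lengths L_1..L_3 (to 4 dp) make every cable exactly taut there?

L_1: Δ = A_1−P = (-3.0000, -7.0000) → ‖Δ‖ = √58.0000 = 7.6158
L_2: Δ = A_2−P = (9.0000, -3.0000) → ‖Δ‖ = √90.0000 = 9.4868
L_3: Δ = A_3−P = (-3.0000, -3.0000) → ‖Δ‖ = √18.0000 = 4.2426

(7.6158, 9.4868, 4.2426)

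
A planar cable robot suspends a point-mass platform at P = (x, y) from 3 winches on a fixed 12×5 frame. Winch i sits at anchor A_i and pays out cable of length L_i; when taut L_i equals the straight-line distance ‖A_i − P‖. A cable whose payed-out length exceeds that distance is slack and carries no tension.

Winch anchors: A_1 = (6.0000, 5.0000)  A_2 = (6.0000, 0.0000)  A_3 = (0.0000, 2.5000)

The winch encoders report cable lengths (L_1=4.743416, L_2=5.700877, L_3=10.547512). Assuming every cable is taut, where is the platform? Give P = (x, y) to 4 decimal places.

(10.5000, 3.5000)

each cable: (A_i−P)·(A_i−P) = L_i²; let q_i = ‖A_i‖²−L_i²
q_1 = 36.0000+25.0000−22.5000 = 38.5000
row 1: 0.0000x + 10.0000y = 35.0000  (q_2=3.5000)
row 2: 12.0000x + 5.0000y = 143.5000  (q_3=-105.0000)
Cramer on rows 1–2 → x = 10.5000, y = 3.5000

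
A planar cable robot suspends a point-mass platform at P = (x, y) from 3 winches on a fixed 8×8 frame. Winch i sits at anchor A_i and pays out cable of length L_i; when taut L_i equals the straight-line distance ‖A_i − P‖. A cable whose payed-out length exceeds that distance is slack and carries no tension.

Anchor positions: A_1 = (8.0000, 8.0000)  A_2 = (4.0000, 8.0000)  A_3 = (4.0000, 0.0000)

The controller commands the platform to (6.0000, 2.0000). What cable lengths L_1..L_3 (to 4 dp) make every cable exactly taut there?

(6.3246, 6.3246, 2.8284)

L_1: Δ = A_1−P = (2.0000, 6.0000) → ‖Δ‖ = √40.0000 = 6.3246
L_2: Δ = A_2−P = (-2.0000, 6.0000) → ‖Δ‖ = √40.0000 = 6.3246
L_3: Δ = A_3−P = (-2.0000, -2.0000) → ‖Δ‖ = √8.0000 = 2.8284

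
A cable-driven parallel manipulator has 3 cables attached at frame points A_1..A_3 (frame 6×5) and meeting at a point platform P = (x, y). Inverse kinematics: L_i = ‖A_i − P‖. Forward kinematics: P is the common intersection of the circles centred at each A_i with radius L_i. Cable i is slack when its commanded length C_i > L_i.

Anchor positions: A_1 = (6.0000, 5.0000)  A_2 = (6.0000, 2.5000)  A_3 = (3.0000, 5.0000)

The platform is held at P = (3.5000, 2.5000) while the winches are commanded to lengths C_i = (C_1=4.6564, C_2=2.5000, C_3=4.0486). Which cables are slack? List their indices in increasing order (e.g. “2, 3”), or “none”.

i=1: geometric 3.5355 vs commanded 4.6564 ⇒ slack
i=2: geometric 2.5000 vs commanded 2.5000 ⇒ taut
i=3: geometric 2.5495 vs commanded 4.0486 ⇒ slack

1, 3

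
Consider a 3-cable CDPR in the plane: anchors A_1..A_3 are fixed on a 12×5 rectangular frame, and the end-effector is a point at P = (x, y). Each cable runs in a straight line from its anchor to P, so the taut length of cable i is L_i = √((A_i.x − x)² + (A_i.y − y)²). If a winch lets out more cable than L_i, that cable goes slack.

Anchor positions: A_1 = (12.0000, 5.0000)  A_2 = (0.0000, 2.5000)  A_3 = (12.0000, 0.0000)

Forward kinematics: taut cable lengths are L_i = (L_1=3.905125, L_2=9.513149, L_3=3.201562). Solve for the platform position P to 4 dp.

each cable: (A_i−P)·(A_i−P) = L_i²; let c_i = ‖A_i‖²−L_i²
c_1 = 144.0000+25.0000−15.2500 = 153.7500
row 1: 24.0000x + 5.0000y = 238.0000  (c_2=-84.2500)
row 2: 0.0000x + 10.0000y = 20.0000  (c_3=133.7500)
Cramer on rows 1–2 → x = 9.5000, y = 2.0000

(9.5000, 2.0000)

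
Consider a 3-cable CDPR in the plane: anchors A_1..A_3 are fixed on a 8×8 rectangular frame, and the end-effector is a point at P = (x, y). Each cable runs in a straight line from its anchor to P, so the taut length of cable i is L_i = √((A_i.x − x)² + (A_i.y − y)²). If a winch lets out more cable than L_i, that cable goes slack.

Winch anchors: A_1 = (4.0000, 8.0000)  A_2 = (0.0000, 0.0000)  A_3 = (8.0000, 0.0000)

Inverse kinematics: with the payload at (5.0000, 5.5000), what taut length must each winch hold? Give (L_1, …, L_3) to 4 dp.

(2.6926, 7.4330, 6.2650)

L_1 = √((4.0000−5.0000)² + (8.0000−5.5000)²) = 2.6926
L_2 = √((0.0000−5.0000)² + (0.0000−5.5000)²) = 7.4330
L_3 = √((8.0000−5.0000)² + (0.0000−5.5000)²) = 6.2650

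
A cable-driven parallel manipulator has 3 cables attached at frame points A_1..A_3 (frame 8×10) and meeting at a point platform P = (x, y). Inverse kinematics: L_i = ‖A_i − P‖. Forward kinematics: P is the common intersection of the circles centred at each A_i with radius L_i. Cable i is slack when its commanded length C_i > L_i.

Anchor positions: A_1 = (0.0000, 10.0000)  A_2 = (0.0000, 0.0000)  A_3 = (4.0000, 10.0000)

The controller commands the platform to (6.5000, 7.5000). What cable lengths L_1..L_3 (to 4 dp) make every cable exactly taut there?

L_1 = √((0.0000−6.5000)² + (10.0000−7.5000)²) = 6.9642
L_2 = √((0.0000−6.5000)² + (0.0000−7.5000)²) = 9.9247
L_3 = √((4.0000−6.5000)² + (10.0000−7.5000)²) = 3.5355

(6.9642, 9.9247, 3.5355)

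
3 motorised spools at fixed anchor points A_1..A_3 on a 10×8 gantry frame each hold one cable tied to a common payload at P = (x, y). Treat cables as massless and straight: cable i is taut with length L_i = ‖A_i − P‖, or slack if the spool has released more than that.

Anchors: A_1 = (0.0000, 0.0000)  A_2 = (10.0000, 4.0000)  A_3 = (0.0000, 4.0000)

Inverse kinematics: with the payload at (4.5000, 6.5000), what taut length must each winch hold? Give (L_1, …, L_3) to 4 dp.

L_1: Δ = A_1−P = (-4.5000, -6.5000) → ‖Δ‖ = √62.5000 = 7.9057
L_2: Δ = A_2−P = (5.5000, -2.5000) → ‖Δ‖ = √36.5000 = 6.0415
L_3: Δ = A_3−P = (-4.5000, -2.5000) → ‖Δ‖ = √26.5000 = 5.1478

(7.9057, 6.0415, 5.1478)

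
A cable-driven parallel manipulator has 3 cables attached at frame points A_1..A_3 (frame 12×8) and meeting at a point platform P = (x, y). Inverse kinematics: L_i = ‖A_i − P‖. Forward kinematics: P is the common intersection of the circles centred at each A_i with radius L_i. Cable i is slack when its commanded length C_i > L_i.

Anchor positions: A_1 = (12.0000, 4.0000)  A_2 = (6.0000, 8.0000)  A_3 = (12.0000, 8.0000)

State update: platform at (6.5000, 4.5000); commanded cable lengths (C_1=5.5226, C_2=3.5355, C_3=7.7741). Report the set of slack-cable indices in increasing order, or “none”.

3

cable 1: √((5.5000)²+(-0.5000)²)=5.5227, C_1=5.5226: taut
cable 2: √((-0.5000)²+(3.5000)²)=3.5355, C_2=3.5355: taut
cable 3: √((5.5000)²+(3.5000)²)=6.5192, C_3=7.7741: slack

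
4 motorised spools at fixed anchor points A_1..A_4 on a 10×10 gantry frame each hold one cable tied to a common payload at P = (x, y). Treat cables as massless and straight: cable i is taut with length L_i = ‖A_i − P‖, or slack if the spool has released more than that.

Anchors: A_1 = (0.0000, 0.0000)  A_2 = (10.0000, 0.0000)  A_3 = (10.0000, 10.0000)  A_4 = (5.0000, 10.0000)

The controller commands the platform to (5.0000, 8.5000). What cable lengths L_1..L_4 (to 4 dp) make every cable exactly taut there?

(9.8615, 9.8615, 5.2202, 1.5000)

L_1: Δ = A_1−P = (-5.0000, -8.5000) → ‖Δ‖ = √97.2500 = 9.8615
L_2: Δ = A_2−P = (5.0000, -8.5000) → ‖Δ‖ = √97.2500 = 9.8615
L_3: Δ = A_3−P = (5.0000, 1.5000) → ‖Δ‖ = √27.2500 = 5.2202
L_4: Δ = A_4−P = (0.0000, 1.5000) → ‖Δ‖ = √2.2500 = 1.5000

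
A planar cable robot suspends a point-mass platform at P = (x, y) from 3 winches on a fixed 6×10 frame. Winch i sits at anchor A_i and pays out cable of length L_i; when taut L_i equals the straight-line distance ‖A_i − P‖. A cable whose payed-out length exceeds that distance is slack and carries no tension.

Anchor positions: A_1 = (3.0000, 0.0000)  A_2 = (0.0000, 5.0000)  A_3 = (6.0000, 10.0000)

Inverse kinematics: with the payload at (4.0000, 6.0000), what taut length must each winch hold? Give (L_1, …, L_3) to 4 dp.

L_1 = √((3.0000−4.0000)² + (0.0000−6.0000)²) = 6.0828
L_2 = √((0.0000−4.0000)² + (5.0000−6.0000)²) = 4.1231
L_3 = √((6.0000−4.0000)² + (10.0000−6.0000)²) = 4.4721

(6.0828, 4.1231, 4.4721)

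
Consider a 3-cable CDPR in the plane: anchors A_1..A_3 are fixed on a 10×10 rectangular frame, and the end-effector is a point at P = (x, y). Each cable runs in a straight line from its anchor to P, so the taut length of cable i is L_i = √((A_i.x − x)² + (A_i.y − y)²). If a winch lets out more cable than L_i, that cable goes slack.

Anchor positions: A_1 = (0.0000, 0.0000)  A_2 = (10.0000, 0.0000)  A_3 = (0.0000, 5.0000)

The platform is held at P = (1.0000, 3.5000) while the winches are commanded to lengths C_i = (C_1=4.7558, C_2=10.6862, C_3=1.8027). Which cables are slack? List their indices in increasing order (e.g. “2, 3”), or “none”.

i=1: geometric 3.6401 vs commanded 4.7558 ⇒ slack
i=2: geometric 9.6566 vs commanded 10.6862 ⇒ slack
i=3: geometric 1.8028 vs commanded 1.8027 ⇒ taut

1, 2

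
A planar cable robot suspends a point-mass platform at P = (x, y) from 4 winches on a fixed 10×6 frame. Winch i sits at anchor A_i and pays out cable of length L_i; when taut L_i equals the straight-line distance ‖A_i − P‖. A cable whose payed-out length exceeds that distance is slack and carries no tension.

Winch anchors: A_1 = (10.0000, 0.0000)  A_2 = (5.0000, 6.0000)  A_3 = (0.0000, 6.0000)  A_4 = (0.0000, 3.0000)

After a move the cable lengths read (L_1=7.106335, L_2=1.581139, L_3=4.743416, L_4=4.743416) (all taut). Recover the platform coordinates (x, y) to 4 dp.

each cable: (A_i−P)·(A_i−P) = L_i²; let c_i = ‖A_i‖²−L_i²
c_1 = 100.0000+0.0000−50.5000 = 49.5000
row 1: 10.0000x − 12.0000y = -9.0000  (c_2=58.5000)
row 2: 20.0000x − 12.0000y = 36.0000  (c_3=13.5000)
row 3: 20.0000x − 6.0000y = 63.0000  (c_4=-13.5000)
Cramer on rows 1–2 → x = 4.5000, y = 4.5000
check cable 4: ‖A_4−P‖² = 22.5000 ≈ L_4² = 22.5000 ✓

(4.5000, 4.5000)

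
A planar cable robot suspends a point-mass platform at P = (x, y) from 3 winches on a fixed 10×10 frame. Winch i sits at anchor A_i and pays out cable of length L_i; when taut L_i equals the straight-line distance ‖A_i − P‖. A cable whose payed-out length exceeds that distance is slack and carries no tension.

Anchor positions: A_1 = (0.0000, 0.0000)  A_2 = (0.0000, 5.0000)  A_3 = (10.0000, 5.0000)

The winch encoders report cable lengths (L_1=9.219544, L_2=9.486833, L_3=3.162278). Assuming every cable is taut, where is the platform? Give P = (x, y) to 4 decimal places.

expand ‖A_i−P‖²=L_i² and subtract eq 1 (c_i ≔ ‖A_i‖²−L_i²)
c_1 = 0.0000+0.0000−85.0000 = -85.0000
eq1−eq2 → [0.0000  -10.0000]·P = -20.0000
eq1−eq3 → [-20.0000  -10.0000]·P = -200.0000
2×2 solve → P = (9.0000, 2.0000)

(9.0000, 2.0000)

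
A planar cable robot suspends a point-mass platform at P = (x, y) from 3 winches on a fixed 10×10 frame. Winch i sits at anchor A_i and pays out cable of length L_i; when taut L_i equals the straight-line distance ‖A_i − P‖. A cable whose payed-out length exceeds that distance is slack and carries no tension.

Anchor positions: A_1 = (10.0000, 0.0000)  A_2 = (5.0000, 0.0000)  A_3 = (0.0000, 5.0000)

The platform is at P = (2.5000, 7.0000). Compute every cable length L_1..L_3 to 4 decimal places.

L_1 = √((10.0000−2.5000)² + (0.0000−7.0000)²) = 10.2591
L_2 = √((5.0000−2.5000)² + (0.0000−7.0000)²) = 7.4330
L_3 = √((0.0000−2.5000)² + (5.0000−7.0000)²) = 3.2016

(10.2591, 7.4330, 3.2016)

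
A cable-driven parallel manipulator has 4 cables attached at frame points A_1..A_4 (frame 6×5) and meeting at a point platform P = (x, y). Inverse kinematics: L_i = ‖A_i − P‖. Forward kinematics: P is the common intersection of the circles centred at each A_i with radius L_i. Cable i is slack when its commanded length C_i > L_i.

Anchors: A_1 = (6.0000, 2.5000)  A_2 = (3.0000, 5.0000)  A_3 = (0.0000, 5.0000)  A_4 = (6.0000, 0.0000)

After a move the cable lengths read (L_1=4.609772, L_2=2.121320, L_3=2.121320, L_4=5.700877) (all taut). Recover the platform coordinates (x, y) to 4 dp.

(1.5000, 3.5000)

circle eqns → linear via eq_j − eq_1; set k_j = A_j·A_j − L_j²
k_1 = 36.0000+6.2500−21.2500 = 21.0000
6.0000·x − 5.0000·y = k_1−k_2 = -8.5000
12.0000·x − 5.0000·y = k_1−k_3 = 0.5000
0.0000·x + 5.0000·y = k_1−k_4 = 17.5000
solve first two rows → x=1.5000, y=3.5000
check cable 4: ‖A_4−P‖² = 32.5000 ≈ L_4² = 32.5000 ✓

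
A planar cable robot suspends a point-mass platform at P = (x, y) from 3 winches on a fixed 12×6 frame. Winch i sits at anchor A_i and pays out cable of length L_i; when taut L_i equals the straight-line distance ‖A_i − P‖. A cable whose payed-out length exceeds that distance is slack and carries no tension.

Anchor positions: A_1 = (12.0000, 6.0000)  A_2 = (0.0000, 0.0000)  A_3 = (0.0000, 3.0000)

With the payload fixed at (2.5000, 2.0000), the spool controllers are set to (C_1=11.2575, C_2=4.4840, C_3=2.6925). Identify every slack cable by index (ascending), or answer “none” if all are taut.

1, 2

i=1: geometric 10.3078 vs commanded 11.2575 ⇒ slack
i=2: geometric 3.2016 vs commanded 4.4840 ⇒ slack
i=3: geometric 2.6926 vs commanded 2.6925 ⇒ taut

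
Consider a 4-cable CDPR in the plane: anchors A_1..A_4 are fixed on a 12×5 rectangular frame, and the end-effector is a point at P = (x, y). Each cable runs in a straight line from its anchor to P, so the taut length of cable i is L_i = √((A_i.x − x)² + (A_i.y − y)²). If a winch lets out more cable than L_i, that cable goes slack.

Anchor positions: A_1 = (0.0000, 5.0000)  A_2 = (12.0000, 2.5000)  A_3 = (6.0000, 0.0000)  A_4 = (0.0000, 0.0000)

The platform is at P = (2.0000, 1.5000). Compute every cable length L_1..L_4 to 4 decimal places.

cable 1: Δx=-2.0000, Δy=3.5000; L_1 = √(Δx²+Δy²) = 4.0311
cable 2: Δx=10.0000, Δy=1.0000; L_2 = √(Δx²+Δy²) = 10.0499
cable 3: Δx=4.0000, Δy=-1.5000; L_3 = √(Δx²+Δy²) = 4.2720
cable 4: Δx=-2.0000, Δy=-1.5000; L_4 = √(Δx²+Δy²) = 2.5000

(4.0311, 10.0499, 4.2720, 2.5000)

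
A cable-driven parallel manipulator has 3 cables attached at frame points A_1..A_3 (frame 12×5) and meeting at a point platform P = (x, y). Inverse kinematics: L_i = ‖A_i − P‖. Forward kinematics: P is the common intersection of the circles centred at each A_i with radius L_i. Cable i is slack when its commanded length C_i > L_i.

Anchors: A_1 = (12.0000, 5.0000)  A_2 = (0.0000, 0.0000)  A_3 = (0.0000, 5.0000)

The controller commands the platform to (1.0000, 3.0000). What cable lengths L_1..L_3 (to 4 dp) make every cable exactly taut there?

(11.1803, 3.1623, 2.2361)

L_1 = √((12.0000−1.0000)² + (5.0000−3.0000)²) = 11.1803
L_2 = √((0.0000−1.0000)² + (0.0000−3.0000)²) = 3.1623
L_3 = √((0.0000−1.0000)² + (5.0000−3.0000)²) = 2.2361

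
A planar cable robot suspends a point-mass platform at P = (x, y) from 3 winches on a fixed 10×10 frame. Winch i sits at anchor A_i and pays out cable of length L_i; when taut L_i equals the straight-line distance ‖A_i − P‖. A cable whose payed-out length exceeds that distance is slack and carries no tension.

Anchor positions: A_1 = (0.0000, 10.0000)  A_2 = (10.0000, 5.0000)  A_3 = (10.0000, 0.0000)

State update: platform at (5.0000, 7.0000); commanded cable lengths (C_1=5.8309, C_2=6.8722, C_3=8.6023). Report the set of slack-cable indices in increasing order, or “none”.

2

i=1: geometric 5.8310 vs commanded 5.8309 ⇒ taut
i=2: geometric 5.3852 vs commanded 6.8722 ⇒ slack
i=3: geometric 8.6023 vs commanded 8.6023 ⇒ taut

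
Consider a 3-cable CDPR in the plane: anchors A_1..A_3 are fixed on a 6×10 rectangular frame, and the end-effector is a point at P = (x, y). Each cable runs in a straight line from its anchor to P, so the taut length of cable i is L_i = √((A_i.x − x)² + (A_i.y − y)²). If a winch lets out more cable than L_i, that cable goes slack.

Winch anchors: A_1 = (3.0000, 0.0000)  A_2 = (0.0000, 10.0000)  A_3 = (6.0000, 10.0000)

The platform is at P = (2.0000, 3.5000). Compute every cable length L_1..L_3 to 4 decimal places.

L_1 = √((3.0000−2.0000)² + (0.0000−3.5000)²) = 3.6401
L_2 = √((0.0000−2.0000)² + (10.0000−3.5000)²) = 6.8007
L_3 = √((6.0000−2.0000)² + (10.0000−3.5000)²) = 7.6322

(3.6401, 6.8007, 7.6322)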